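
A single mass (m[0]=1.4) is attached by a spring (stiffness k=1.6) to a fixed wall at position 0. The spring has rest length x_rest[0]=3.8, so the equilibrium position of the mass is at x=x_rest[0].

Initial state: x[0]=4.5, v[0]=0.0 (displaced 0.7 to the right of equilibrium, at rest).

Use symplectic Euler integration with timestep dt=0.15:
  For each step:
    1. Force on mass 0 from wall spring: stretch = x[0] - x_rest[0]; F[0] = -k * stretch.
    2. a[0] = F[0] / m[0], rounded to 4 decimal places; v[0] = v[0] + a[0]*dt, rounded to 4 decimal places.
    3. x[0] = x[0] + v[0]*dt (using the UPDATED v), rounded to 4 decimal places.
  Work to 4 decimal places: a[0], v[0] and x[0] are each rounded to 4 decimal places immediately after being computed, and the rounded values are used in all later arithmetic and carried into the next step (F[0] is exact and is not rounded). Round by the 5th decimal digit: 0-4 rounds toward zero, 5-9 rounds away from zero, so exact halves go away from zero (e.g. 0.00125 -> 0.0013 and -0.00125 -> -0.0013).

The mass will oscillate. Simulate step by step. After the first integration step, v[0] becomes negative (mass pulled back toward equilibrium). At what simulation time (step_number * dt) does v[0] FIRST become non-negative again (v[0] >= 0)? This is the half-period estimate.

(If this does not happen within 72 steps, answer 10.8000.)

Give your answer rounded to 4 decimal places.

Step 0: x=[4.5000] v=[0.0000]
Step 1: x=[4.4820] v=[-0.1200]
Step 2: x=[4.4465] v=[-0.2369]
Step 3: x=[4.3943] v=[-0.3477]
Step 4: x=[4.3269] v=[-0.4496]
Step 5: x=[4.2459] v=[-0.5399]
Step 6: x=[4.1535] v=[-0.6163]
Step 7: x=[4.0520] v=[-0.6769]
Step 8: x=[3.9440] v=[-0.7201]
Step 9: x=[3.8323] v=[-0.7448]
Step 10: x=[3.7198] v=[-0.7503]
Step 11: x=[3.6093] v=[-0.7365]
Step 12: x=[3.5037] v=[-0.7038]
Step 13: x=[3.4058] v=[-0.6530]
Step 14: x=[3.3180] v=[-0.5854]
Step 15: x=[3.2426] v=[-0.5028]
Step 16: x=[3.1815] v=[-0.4073]
Step 17: x=[3.1363] v=[-0.3013]
Step 18: x=[3.1082] v=[-0.1875]
Step 19: x=[3.0979] v=[-0.0689]
Step 20: x=[3.1056] v=[0.0515]
First v>=0 after going negative at step 20, time=3.0000

Answer: 3.0000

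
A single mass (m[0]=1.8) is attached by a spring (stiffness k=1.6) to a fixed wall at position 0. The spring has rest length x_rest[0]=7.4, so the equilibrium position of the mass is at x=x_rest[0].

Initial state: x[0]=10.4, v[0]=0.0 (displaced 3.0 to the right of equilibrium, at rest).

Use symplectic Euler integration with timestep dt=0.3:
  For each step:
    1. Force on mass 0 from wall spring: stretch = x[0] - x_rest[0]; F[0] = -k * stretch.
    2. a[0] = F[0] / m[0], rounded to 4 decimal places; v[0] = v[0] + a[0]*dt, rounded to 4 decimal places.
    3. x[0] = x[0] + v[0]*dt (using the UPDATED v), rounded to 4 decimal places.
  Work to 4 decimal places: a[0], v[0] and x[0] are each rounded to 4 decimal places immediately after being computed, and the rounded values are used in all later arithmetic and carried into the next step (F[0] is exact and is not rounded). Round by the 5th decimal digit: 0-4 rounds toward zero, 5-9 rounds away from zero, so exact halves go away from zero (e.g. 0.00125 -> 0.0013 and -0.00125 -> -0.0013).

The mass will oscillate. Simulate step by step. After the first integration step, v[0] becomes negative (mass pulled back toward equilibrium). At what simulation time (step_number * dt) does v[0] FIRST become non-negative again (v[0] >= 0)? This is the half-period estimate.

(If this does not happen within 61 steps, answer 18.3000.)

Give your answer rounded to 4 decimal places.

Step 0: x=[10.4000] v=[0.0000]
Step 1: x=[10.1600] v=[-0.8000]
Step 2: x=[9.6992] v=[-1.5360]
Step 3: x=[9.0545] v=[-2.1491]
Step 4: x=[8.2774] v=[-2.5903]
Step 5: x=[7.4301] v=[-2.8243]
Step 6: x=[6.5804] v=[-2.8323]
Step 7: x=[5.7963] v=[-2.6138]
Step 8: x=[5.1404] v=[-2.1862]
Step 9: x=[4.6653] v=[-1.5837]
Step 10: x=[4.4090] v=[-0.8545]
Step 11: x=[4.3919] v=[-0.0569]
Step 12: x=[4.6155] v=[0.7453]
First v>=0 after going negative at step 12, time=3.6000

Answer: 3.6000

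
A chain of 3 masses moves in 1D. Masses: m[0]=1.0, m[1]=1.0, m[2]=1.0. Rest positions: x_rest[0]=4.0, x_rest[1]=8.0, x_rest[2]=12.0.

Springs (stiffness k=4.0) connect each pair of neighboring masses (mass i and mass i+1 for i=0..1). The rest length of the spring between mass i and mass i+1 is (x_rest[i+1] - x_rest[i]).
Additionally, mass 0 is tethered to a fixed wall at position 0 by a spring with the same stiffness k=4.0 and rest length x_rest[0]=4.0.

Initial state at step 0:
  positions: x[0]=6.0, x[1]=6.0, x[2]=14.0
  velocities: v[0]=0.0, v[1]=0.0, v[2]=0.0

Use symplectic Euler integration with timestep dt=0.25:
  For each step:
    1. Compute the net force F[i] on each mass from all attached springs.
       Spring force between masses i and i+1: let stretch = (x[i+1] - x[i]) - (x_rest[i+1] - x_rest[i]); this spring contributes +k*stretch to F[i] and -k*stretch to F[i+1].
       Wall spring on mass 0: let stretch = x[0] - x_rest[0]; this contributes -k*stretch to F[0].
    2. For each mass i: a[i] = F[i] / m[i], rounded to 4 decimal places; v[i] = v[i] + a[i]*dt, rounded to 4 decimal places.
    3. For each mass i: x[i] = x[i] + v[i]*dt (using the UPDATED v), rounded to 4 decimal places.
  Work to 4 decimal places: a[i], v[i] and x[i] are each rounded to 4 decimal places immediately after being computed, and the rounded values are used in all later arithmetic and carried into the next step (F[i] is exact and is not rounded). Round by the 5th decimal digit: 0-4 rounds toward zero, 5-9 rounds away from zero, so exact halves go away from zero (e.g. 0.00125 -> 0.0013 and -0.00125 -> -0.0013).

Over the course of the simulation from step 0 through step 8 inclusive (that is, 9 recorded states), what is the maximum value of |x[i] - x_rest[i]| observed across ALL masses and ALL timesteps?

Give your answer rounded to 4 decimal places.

Step 0: x=[6.0000 6.0000 14.0000] v=[0.0000 0.0000 0.0000]
Step 1: x=[4.5000 8.0000 13.0000] v=[-6.0000 8.0000 -4.0000]
Step 2: x=[2.7500 10.3750 11.7500] v=[-7.0000 9.5000 -5.0000]
Step 3: x=[2.2188 11.1875 11.1563] v=[-2.1250 3.2500 -2.3750]
Step 4: x=[3.3750 9.7500 11.5704] v=[4.6249 -5.7499 1.6562]
Step 5: x=[5.2812 7.1739 12.5294] v=[7.6249 -10.3045 3.8358]
Step 6: x=[6.3403 5.4635 13.1495] v=[4.2364 -6.8417 2.4803]
Step 7: x=[5.5951 5.8938 12.8481] v=[-2.9807 1.7211 -1.2057]
Step 8: x=[3.5258 7.9880 11.8081] v=[-8.2771 8.3767 -4.1600]
Max displacement = 3.1875

Answer: 3.1875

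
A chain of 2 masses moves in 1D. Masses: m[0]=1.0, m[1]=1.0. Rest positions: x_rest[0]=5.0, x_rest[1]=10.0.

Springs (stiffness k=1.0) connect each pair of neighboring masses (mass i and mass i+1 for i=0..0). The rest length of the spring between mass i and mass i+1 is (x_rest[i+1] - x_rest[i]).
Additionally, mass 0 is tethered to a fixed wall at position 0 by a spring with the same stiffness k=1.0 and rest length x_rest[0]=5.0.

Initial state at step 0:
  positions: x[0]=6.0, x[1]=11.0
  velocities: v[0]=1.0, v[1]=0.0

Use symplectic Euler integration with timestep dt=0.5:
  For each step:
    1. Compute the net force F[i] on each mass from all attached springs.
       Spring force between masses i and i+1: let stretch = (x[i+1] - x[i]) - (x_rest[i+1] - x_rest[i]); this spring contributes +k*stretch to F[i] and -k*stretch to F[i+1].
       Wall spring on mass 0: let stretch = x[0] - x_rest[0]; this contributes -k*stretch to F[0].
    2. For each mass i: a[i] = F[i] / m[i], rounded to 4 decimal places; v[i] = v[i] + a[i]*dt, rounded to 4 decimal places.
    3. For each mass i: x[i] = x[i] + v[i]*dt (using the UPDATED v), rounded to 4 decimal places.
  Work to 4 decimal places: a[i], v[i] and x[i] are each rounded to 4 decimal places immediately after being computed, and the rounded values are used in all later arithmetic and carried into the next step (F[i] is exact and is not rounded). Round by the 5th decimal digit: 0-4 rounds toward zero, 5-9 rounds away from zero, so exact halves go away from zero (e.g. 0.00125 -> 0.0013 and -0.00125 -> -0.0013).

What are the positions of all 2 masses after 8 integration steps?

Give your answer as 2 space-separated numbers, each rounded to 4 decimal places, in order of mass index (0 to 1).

Step 0: x=[6.0000 11.0000] v=[1.0000 0.0000]
Step 1: x=[6.2500 11.0000] v=[0.5000 0.0000]
Step 2: x=[6.1250 11.0625] v=[-0.2500 0.1250]
Step 3: x=[5.7031 11.1407] v=[-0.8438 0.1563]
Step 4: x=[5.2148 11.1095] v=[-0.9766 -0.0625]
Step 5: x=[4.8965 10.8546] v=[-0.6367 -0.5099]
Step 6: x=[4.8436 10.3601] v=[-0.1059 -0.9890]
Step 7: x=[4.9589 9.7365] v=[0.2306 -1.2473]
Step 8: x=[5.0289 9.1685] v=[0.1400 -1.1361]

Answer: 5.0289 9.1685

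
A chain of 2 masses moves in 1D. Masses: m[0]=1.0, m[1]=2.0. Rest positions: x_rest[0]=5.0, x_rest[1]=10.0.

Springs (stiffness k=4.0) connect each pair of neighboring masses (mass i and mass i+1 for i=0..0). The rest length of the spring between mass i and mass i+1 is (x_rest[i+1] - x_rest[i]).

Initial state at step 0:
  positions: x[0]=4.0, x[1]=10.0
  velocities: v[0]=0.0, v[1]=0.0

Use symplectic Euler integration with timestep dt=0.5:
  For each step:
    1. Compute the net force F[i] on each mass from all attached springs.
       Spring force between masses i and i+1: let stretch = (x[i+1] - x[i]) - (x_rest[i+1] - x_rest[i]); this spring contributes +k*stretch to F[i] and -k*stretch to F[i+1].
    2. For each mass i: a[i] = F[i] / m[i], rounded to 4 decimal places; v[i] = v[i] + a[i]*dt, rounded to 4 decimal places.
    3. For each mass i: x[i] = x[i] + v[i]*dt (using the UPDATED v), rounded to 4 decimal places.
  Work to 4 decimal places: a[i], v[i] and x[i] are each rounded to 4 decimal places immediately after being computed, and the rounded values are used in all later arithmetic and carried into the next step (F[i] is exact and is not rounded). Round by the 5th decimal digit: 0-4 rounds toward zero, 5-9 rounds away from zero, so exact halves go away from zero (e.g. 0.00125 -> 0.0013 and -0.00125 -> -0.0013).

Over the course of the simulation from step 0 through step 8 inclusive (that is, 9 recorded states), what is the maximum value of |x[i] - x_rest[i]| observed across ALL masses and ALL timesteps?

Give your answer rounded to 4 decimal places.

Step 0: x=[4.0000 10.0000] v=[0.0000 0.0000]
Step 1: x=[5.0000 9.5000] v=[2.0000 -1.0000]
Step 2: x=[5.5000 9.2500] v=[1.0000 -0.5000]
Step 3: x=[4.7500 9.6250] v=[-1.5000 0.7500]
Step 4: x=[3.8750 10.0625] v=[-1.7500 0.8750]
Step 5: x=[4.1875 9.9063] v=[0.6250 -0.3125]
Step 6: x=[5.2188 9.3907] v=[2.0626 -1.0313]
Step 7: x=[5.4220 9.2891] v=[0.4064 -0.2032]
Step 8: x=[4.4923 9.7540] v=[-1.8594 0.9297]
Max displacement = 1.1250

Answer: 1.1250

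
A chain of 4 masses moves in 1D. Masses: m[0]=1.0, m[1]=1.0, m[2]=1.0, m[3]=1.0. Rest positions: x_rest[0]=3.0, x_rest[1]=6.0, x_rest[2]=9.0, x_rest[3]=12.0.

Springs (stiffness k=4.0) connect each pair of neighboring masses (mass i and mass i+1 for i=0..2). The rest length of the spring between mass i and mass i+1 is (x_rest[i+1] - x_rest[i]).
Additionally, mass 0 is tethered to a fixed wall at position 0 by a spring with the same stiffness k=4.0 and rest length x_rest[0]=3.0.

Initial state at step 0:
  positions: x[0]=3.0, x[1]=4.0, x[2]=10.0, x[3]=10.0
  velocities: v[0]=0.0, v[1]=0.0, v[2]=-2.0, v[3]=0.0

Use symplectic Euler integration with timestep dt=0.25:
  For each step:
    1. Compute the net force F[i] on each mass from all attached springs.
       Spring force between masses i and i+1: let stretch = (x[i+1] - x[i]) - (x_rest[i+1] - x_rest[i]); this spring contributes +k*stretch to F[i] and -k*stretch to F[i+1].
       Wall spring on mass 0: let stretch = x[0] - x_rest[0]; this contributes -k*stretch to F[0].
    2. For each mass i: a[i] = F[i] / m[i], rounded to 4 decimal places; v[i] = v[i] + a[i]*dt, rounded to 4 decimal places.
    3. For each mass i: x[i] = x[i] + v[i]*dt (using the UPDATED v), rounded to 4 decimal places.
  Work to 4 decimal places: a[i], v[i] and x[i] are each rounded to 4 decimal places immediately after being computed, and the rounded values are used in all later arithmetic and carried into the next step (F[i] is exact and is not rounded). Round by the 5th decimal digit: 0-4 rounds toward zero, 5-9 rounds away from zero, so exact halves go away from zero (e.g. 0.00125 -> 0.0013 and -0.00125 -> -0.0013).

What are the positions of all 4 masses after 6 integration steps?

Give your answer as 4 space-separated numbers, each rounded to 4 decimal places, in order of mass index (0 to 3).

Step 0: x=[3.0000 4.0000 10.0000 10.0000] v=[0.0000 0.0000 -2.0000 0.0000]
Step 1: x=[2.5000 5.2500 8.0000 10.7500] v=[-2.0000 5.0000 -8.0000 3.0000]
Step 2: x=[2.0625 6.5000 6.0000 11.5625] v=[-1.7500 5.0000 -8.0000 3.2500]
Step 3: x=[2.2188 6.5156 5.5156 11.7344] v=[0.6250 0.0625 -1.9375 0.6875]
Step 4: x=[2.8946 5.2070 6.8359 11.1016] v=[2.7030 -5.2343 5.2813 -2.5313]
Step 5: x=[3.4248 3.7276 8.8154 10.1524] v=[2.1208 -5.9178 7.9181 -3.7970]
Step 6: x=[3.1745 3.4444 9.8572 9.6189] v=[-1.0012 -1.1328 4.1673 -2.1340]

Answer: 3.1745 3.4444 9.8572 9.6189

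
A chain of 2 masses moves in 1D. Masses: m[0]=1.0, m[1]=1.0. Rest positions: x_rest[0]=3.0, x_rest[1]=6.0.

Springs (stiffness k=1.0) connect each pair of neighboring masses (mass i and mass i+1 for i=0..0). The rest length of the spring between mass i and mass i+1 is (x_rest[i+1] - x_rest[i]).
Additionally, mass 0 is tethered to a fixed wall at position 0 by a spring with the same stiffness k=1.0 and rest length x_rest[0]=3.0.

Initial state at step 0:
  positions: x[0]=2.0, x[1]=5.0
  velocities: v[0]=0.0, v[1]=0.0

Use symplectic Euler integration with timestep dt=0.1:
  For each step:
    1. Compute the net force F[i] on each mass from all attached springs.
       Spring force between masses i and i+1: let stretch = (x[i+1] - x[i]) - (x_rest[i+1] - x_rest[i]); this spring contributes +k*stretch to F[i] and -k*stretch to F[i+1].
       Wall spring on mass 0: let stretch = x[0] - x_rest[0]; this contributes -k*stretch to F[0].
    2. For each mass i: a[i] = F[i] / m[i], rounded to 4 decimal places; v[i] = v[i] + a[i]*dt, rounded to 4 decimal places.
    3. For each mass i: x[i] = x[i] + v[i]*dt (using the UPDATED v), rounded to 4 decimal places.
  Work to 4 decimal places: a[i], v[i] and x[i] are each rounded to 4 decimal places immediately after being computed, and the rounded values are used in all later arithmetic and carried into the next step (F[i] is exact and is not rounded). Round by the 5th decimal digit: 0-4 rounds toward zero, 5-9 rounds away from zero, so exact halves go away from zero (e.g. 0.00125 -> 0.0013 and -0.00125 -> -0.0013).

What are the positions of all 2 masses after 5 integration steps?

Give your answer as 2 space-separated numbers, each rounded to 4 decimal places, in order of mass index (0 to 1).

Step 0: x=[2.0000 5.0000] v=[0.0000 0.0000]
Step 1: x=[2.0100 5.0000] v=[0.1000 0.0000]
Step 2: x=[2.0298 5.0001] v=[0.1980 0.0010]
Step 3: x=[2.0590 5.0005] v=[0.2921 0.0040]
Step 4: x=[2.0970 5.0015] v=[0.3804 0.0099]
Step 5: x=[2.1431 5.0035] v=[0.4612 0.0195]

Answer: 2.1431 5.0035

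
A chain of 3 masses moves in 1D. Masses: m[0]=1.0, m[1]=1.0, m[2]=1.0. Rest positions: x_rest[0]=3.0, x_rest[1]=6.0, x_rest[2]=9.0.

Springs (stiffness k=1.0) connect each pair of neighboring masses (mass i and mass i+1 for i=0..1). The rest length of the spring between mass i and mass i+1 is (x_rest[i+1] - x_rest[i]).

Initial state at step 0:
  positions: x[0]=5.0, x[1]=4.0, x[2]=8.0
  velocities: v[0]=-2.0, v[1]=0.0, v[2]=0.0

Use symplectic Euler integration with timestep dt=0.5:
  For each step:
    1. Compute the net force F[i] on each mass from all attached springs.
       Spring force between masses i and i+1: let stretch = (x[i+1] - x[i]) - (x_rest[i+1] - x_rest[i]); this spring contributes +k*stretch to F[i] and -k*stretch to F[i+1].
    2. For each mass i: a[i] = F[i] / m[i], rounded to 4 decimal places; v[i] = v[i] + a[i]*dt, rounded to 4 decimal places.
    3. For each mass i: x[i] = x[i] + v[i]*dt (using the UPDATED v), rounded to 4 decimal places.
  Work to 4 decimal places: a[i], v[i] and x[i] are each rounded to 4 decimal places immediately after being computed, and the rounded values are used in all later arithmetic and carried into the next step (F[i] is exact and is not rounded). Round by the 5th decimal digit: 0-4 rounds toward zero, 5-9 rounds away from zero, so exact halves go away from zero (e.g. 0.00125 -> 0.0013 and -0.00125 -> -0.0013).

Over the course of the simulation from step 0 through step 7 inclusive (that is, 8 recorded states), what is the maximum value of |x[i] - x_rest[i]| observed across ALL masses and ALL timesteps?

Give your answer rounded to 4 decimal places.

Step 0: x=[5.0000 4.0000 8.0000] v=[-2.0000 0.0000 0.0000]
Step 1: x=[3.0000 5.2500 7.7500] v=[-4.0000 2.5000 -0.5000]
Step 2: x=[0.8125 6.5625 7.6250] v=[-4.3750 2.6250 -0.2500]
Step 3: x=[-0.6875 6.7032 7.9844] v=[-3.0000 0.2813 0.7188]
Step 4: x=[-1.0899 5.3165 8.7735] v=[-0.8047 -2.7735 1.5782]
Step 5: x=[-0.6407 3.1924 9.4484] v=[0.8985 -4.2482 1.3497]
Step 6: x=[0.0169 1.6740 9.3093] v=[1.3151 -3.0368 -0.2783]
Step 7: x=[0.3388 1.6502 8.0113] v=[0.6437 -0.0477 -2.5960]
Max displacement = 4.3498

Answer: 4.3498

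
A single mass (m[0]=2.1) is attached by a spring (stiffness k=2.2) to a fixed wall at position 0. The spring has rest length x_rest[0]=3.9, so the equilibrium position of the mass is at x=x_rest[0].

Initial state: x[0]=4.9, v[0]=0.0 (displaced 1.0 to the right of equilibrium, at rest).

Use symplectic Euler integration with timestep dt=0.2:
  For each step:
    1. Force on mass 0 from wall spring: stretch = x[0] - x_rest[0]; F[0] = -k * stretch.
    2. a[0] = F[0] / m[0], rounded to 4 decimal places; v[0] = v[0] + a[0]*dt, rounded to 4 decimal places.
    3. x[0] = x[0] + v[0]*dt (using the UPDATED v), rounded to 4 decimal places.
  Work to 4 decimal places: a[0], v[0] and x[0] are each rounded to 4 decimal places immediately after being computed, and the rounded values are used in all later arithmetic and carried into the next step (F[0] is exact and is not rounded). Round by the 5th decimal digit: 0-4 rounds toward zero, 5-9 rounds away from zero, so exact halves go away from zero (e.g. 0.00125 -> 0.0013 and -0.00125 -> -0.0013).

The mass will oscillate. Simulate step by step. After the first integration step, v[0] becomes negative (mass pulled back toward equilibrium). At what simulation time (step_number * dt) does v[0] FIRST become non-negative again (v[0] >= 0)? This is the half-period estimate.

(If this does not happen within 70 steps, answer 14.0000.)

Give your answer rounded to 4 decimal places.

Answer: 3.2000

Derivation:
Step 0: x=[4.9000] v=[0.0000]
Step 1: x=[4.8581] v=[-0.2095]
Step 2: x=[4.7761] v=[-0.4102]
Step 3: x=[4.6573] v=[-0.5938]
Step 4: x=[4.5068] v=[-0.7525]
Step 5: x=[4.3309] v=[-0.8796]
Step 6: x=[4.1369] v=[-0.9699]
Step 7: x=[3.9330] v=[-1.0195]
Step 8: x=[3.7277] v=[-1.0264]
Step 9: x=[3.5296] v=[-0.9903]
Step 10: x=[3.3471] v=[-0.9127]
Step 11: x=[3.1877] v=[-0.7969]
Step 12: x=[3.0582] v=[-0.6477]
Step 13: x=[2.9639] v=[-0.4713]
Step 14: x=[2.9089] v=[-0.2752]
Step 15: x=[2.8954] v=[-0.0675]
Step 16: x=[2.9240] v=[0.1430]
First v>=0 after going negative at step 16, time=3.2000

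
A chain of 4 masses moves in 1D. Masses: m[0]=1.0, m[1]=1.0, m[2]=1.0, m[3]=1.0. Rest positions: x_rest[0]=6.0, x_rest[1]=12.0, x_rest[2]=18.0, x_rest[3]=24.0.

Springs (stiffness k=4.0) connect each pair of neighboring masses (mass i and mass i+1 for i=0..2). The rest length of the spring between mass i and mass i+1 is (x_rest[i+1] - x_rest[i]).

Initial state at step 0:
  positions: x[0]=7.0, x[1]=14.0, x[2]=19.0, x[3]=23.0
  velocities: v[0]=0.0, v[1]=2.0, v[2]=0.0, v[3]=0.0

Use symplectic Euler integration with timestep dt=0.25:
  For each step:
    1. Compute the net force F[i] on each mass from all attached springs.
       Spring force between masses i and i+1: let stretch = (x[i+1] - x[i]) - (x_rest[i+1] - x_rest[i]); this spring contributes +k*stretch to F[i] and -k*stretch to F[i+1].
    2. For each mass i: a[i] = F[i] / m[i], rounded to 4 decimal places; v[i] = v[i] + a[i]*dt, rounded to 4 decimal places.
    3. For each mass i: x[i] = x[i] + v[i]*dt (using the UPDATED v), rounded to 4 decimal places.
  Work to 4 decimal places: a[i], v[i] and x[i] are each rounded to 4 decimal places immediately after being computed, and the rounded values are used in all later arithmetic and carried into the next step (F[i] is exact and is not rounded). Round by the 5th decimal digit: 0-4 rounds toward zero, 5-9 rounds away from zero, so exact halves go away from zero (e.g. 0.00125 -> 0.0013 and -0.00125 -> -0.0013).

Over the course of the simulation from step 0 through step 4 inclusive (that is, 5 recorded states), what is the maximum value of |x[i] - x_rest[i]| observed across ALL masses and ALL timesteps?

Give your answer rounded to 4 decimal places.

Answer: 2.1484

Derivation:
Step 0: x=[7.0000 14.0000 19.0000 23.0000] v=[0.0000 2.0000 0.0000 0.0000]
Step 1: x=[7.2500 14.0000 18.7500 23.5000] v=[1.0000 0.0000 -1.0000 2.0000]
Step 2: x=[7.6875 13.5000 18.5000 24.3125] v=[1.7500 -2.0000 -1.0000 3.2500]
Step 3: x=[8.0781 12.7969 18.4531 25.1719] v=[1.5625 -2.8125 -0.1875 3.4375]
Step 4: x=[8.1484 12.3281 18.6719 25.8516] v=[0.2813 -1.8751 0.8751 2.7187]
Max displacement = 2.1484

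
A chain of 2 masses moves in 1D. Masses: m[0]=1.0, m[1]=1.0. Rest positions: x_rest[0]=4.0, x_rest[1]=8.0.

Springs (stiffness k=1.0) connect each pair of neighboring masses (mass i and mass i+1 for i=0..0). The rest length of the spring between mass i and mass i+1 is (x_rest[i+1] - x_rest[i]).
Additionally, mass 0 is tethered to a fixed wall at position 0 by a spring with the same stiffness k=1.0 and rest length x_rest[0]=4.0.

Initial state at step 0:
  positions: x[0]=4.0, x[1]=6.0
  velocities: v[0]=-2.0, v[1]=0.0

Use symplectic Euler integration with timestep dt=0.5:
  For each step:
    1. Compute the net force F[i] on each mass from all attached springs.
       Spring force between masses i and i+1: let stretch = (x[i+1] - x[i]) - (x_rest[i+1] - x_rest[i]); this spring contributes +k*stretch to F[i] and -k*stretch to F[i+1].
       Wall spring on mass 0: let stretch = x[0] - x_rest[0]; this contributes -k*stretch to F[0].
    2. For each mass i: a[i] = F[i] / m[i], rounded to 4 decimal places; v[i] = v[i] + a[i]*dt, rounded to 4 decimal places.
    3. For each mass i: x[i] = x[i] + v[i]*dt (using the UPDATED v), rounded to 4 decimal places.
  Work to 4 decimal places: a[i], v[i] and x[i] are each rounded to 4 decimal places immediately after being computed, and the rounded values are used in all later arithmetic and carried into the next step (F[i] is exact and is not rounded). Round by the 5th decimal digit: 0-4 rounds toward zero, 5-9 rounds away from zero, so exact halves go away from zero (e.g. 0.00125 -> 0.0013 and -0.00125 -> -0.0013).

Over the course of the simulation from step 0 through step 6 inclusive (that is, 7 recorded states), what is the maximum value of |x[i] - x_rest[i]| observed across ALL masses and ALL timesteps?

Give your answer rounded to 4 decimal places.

Answer: 2.6875

Derivation:
Step 0: x=[4.0000 6.0000] v=[-2.0000 0.0000]
Step 1: x=[2.5000 6.5000] v=[-3.0000 1.0000]
Step 2: x=[1.3750 7.0000] v=[-2.2500 1.0000]
Step 3: x=[1.3125 7.0938] v=[-0.1250 0.1875]
Step 4: x=[2.3672 6.7422] v=[2.1094 -0.7032]
Step 5: x=[3.9239 6.2969] v=[3.1133 -0.8907]
Step 6: x=[5.0929 6.2583] v=[2.3379 -0.0772]
Max displacement = 2.6875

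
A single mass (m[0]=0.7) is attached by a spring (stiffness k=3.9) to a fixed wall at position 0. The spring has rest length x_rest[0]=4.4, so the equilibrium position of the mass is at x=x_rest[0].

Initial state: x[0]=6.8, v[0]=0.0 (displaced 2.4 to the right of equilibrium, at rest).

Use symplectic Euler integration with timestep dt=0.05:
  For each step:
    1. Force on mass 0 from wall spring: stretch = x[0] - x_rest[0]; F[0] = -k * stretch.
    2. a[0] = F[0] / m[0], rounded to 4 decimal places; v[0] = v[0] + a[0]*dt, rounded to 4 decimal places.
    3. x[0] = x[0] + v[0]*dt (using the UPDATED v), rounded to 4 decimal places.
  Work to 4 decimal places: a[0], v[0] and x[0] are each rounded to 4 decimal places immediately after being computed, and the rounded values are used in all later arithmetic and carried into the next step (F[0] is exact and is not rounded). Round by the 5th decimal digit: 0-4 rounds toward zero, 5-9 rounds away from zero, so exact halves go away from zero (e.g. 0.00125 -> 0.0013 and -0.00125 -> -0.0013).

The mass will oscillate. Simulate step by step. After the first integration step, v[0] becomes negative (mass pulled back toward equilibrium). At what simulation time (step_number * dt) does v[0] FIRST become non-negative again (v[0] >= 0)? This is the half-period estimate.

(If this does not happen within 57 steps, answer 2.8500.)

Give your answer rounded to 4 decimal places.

Answer: 1.3500

Derivation:
Step 0: x=[6.8000] v=[0.0000]
Step 1: x=[6.7666] v=[-0.6686]
Step 2: x=[6.7002] v=[-1.3279]
Step 3: x=[6.6018] v=[-1.9687]
Step 4: x=[6.4727] v=[-2.5821]
Step 5: x=[6.3147] v=[-3.1595]
Step 6: x=[6.1301] v=[-3.6929]
Step 7: x=[5.9214] v=[-4.1749]
Step 8: x=[5.6915] v=[-4.5987]
Step 9: x=[5.4436] v=[-4.9585]
Step 10: x=[5.1811] v=[-5.2492]
Step 11: x=[4.9078] v=[-5.4668]
Step 12: x=[4.6274] v=[-5.6083]
Step 13: x=[4.3438] v=[-5.6716]
Step 14: x=[4.0610] v=[-5.6559]
Step 15: x=[3.7829] v=[-5.5615]
Step 16: x=[3.5134] v=[-5.3896]
Step 17: x=[3.2563] v=[-5.1426]
Step 18: x=[3.0151] v=[-4.8240]
Step 19: x=[2.7932] v=[-4.4382]
Step 20: x=[2.5937] v=[-3.9906]
Step 21: x=[2.4193] v=[-3.4874]
Step 22: x=[2.2725] v=[-2.9356]
Step 23: x=[2.1554] v=[-2.3429]
Step 24: x=[2.0695] v=[-1.7176]
Step 25: x=[2.0161] v=[-1.0684]
Step 26: x=[1.9959] v=[-0.4043]
Step 27: x=[2.0092] v=[0.2654]
First v>=0 after going negative at step 27, time=1.3500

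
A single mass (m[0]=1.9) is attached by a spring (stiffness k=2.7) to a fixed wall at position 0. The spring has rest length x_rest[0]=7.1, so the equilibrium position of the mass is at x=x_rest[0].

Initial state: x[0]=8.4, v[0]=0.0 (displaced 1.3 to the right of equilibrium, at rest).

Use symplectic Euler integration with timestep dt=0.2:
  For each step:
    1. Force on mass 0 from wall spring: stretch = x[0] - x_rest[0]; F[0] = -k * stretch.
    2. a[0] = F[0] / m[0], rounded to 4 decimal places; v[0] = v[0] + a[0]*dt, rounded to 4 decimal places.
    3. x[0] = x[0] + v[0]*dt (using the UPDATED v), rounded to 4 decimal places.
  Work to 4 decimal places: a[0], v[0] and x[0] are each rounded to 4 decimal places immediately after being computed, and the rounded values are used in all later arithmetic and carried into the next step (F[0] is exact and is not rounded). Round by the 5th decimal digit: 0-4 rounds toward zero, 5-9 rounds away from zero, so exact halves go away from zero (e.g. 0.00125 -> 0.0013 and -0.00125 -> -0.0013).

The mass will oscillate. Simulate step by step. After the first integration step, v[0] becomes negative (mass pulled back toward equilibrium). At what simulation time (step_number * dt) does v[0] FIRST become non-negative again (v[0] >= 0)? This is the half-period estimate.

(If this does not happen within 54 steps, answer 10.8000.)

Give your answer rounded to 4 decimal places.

Answer: 2.8000

Derivation:
Step 0: x=[8.4000] v=[0.0000]
Step 1: x=[8.3261] v=[-0.3695]
Step 2: x=[8.1825] v=[-0.7180]
Step 3: x=[7.9774] v=[-1.0257]
Step 4: x=[7.7224] v=[-1.2751]
Step 5: x=[7.4320] v=[-1.4520]
Step 6: x=[7.1227] v=[-1.5464]
Step 7: x=[6.8121] v=[-1.5529]
Step 8: x=[6.5179] v=[-1.4711]
Step 9: x=[6.2568] v=[-1.3057]
Step 10: x=[6.0436] v=[-1.0661]
Step 11: x=[5.8904] v=[-0.7659]
Step 12: x=[5.8060] v=[-0.4221]
Step 13: x=[5.7951] v=[-0.0543]
Step 14: x=[5.8584] v=[0.3166]
First v>=0 after going negative at step 14, time=2.8000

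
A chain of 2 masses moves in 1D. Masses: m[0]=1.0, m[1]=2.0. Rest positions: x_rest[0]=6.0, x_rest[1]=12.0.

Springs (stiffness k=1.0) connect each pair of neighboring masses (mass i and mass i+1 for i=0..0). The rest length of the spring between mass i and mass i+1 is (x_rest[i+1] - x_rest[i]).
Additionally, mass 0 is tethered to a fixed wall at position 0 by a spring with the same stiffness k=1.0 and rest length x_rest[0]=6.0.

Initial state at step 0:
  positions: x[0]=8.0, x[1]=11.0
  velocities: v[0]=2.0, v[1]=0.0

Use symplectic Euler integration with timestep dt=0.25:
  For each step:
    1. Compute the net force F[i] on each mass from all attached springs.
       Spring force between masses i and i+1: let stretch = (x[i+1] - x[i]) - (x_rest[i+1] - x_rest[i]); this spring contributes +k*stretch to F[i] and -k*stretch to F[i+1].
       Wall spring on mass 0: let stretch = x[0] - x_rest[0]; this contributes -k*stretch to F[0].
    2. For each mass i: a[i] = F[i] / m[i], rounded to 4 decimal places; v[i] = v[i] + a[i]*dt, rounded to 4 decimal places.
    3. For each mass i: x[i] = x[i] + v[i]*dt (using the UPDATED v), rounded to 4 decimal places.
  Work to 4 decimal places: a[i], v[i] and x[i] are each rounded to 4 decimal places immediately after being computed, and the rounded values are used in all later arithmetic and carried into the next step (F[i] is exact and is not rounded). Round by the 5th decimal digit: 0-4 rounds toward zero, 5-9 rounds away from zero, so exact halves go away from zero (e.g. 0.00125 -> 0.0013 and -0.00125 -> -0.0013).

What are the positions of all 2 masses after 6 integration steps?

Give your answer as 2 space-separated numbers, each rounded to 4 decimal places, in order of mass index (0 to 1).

Answer: 5.3448 12.6426

Derivation:
Step 0: x=[8.0000 11.0000] v=[2.0000 0.0000]
Step 1: x=[8.1875 11.0938] v=[0.7500 0.3750]
Step 2: x=[8.0449 11.2842] v=[-0.5703 0.7617]
Step 3: x=[7.6020 11.5609] v=[-1.7717 1.1068]
Step 4: x=[6.9314 11.9014] v=[-2.6825 1.3620]
Step 5: x=[6.1382 12.2741] v=[-3.1729 1.4908]
Step 6: x=[5.3448 12.6426] v=[-3.1735 1.4738]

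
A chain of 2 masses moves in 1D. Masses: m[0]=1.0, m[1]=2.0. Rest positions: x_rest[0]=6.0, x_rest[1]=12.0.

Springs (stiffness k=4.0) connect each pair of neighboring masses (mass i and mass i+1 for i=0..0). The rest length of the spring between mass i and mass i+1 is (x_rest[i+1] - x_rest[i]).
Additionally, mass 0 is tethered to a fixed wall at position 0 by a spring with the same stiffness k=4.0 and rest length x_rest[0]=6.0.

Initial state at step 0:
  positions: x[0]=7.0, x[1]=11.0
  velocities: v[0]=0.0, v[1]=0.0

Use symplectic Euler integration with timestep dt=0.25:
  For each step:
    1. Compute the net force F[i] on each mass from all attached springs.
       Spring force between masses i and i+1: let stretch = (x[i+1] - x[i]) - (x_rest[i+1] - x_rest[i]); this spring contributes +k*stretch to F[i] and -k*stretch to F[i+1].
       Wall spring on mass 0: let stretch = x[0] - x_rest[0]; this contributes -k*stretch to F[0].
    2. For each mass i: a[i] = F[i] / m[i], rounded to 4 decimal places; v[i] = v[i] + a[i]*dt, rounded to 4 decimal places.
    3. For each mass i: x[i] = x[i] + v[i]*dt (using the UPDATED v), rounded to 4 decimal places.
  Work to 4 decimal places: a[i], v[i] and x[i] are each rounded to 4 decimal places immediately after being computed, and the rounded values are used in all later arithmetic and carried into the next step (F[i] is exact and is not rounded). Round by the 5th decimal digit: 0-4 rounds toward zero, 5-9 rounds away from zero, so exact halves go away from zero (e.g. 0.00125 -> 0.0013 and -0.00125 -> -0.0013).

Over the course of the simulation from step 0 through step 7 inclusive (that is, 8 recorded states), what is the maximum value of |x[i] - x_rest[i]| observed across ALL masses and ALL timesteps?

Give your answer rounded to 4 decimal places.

Answer: 1.5625

Derivation:
Step 0: x=[7.0000 11.0000] v=[0.0000 0.0000]
Step 1: x=[6.2500 11.2500] v=[-3.0000 1.0000]
Step 2: x=[5.1875 11.6250] v=[-4.2500 1.5000]
Step 3: x=[4.4375 11.9453] v=[-3.0000 1.2813]
Step 4: x=[4.4551 12.0772] v=[0.0703 0.5274]
Step 5: x=[5.2644 12.0063] v=[3.2373 -0.2837]
Step 6: x=[6.4431 11.8426] v=[4.7148 -0.6547]
Step 7: x=[7.3609 11.7540] v=[3.6712 -0.3545]
Max displacement = 1.5625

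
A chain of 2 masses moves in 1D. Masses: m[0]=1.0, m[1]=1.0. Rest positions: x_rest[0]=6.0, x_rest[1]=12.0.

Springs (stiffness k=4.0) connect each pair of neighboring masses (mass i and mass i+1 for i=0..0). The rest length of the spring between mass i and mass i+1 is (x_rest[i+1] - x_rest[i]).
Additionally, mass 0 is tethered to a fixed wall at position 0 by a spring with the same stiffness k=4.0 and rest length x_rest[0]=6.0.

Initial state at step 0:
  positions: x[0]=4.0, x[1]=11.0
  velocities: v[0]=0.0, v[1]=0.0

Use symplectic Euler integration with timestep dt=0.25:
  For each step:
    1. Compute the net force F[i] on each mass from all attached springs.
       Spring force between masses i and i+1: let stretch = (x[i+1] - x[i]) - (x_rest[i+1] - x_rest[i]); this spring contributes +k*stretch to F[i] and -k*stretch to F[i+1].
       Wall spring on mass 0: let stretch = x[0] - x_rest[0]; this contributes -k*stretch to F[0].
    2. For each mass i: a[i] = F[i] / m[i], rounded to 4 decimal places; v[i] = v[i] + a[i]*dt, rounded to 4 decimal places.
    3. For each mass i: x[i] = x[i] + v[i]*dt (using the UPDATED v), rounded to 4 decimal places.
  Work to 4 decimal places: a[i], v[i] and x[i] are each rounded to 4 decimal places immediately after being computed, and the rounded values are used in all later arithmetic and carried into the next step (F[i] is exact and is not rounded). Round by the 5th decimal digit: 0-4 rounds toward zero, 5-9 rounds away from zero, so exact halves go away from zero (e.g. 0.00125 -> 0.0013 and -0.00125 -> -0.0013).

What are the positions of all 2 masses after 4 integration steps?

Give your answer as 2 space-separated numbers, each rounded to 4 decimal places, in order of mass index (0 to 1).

Step 0: x=[4.0000 11.0000] v=[0.0000 0.0000]
Step 1: x=[4.7500 10.7500] v=[3.0000 -1.0000]
Step 2: x=[5.8125 10.5000] v=[4.2500 -1.0000]
Step 3: x=[6.5938 10.5781] v=[3.1250 0.3125]
Step 4: x=[6.7227 11.1602] v=[0.5155 2.3282]

Answer: 6.7227 11.1602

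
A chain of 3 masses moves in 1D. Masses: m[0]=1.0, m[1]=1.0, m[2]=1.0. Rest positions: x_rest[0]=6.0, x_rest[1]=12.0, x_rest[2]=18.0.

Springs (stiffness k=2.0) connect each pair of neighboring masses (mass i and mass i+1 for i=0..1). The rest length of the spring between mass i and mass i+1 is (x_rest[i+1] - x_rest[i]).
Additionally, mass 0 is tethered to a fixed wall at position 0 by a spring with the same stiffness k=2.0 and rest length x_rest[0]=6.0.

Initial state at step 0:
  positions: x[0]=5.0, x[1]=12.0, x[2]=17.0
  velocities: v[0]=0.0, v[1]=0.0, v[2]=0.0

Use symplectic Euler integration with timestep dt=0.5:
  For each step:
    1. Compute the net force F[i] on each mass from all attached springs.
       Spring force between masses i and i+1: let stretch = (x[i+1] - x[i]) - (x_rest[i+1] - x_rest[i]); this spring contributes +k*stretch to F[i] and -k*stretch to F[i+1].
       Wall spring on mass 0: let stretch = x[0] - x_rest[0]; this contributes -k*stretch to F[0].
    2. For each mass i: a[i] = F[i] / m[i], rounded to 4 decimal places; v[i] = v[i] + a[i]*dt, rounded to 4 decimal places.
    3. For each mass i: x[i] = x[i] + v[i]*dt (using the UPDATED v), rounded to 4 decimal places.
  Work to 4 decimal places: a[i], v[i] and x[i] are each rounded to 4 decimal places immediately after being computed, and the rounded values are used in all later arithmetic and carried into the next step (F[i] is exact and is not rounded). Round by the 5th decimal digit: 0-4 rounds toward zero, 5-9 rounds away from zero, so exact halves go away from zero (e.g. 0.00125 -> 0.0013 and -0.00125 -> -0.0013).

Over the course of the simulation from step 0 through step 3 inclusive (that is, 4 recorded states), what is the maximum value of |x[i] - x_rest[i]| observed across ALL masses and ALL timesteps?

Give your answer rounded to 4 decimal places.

Answer: 1.2500

Derivation:
Step 0: x=[5.0000 12.0000 17.0000] v=[0.0000 0.0000 0.0000]
Step 1: x=[6.0000 11.0000 17.5000] v=[2.0000 -2.0000 1.0000]
Step 2: x=[6.5000 10.7500 17.7500] v=[1.0000 -0.5000 0.5000]
Step 3: x=[5.8750 11.8750 17.5000] v=[-1.2500 2.2500 -0.5000]
Max displacement = 1.2500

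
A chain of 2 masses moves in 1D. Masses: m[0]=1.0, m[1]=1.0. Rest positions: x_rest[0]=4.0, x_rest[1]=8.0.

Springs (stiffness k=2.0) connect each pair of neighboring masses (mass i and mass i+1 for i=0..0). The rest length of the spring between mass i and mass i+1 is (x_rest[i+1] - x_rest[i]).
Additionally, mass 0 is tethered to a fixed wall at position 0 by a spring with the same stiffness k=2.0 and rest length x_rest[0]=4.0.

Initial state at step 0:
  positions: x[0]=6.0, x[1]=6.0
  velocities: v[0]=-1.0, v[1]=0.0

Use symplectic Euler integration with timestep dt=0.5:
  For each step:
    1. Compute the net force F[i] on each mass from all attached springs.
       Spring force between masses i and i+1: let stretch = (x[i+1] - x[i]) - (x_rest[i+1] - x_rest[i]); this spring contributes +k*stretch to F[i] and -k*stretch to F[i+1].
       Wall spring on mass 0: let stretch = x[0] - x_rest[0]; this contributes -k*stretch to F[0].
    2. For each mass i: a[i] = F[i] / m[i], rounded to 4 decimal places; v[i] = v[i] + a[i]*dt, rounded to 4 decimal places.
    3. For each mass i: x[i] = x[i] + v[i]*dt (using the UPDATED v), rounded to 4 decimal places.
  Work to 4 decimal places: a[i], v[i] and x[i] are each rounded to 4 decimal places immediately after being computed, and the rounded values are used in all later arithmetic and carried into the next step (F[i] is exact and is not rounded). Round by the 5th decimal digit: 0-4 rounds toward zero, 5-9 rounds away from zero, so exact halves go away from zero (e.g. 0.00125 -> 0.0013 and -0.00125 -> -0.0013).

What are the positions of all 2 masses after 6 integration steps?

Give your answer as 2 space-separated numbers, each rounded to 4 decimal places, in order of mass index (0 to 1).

Step 0: x=[6.0000 6.0000] v=[-1.0000 0.0000]
Step 1: x=[2.5000 8.0000] v=[-7.0000 4.0000]
Step 2: x=[0.5000 9.2500] v=[-4.0000 2.5000]
Step 3: x=[2.6250 8.1250] v=[4.2500 -2.2500]
Step 4: x=[6.1875 6.2500] v=[7.1250 -3.7500]
Step 5: x=[6.6875 6.3438] v=[1.0000 0.1875]
Step 6: x=[3.6719 8.6094] v=[-6.0312 4.5312]

Answer: 3.6719 8.6094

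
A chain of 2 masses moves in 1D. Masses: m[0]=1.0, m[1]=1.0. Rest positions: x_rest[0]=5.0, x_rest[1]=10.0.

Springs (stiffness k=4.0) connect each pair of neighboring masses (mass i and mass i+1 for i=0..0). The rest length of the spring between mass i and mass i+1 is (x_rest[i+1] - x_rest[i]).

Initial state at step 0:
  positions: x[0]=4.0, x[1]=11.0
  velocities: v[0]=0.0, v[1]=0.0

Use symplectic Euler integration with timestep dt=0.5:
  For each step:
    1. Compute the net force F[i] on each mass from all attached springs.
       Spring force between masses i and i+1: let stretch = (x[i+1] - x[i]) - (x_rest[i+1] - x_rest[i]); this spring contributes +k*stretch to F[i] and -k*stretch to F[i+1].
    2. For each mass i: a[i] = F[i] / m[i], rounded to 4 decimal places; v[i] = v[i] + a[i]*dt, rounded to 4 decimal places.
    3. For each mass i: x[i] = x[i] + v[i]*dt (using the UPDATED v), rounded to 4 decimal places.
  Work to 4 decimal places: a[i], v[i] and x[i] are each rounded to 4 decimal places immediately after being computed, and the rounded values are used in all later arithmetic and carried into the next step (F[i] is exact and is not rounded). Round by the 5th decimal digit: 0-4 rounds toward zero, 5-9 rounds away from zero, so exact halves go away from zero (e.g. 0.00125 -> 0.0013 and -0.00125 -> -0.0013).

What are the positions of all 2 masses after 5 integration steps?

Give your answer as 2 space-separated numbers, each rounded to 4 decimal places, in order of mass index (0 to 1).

Answer: 6.0000 9.0000

Derivation:
Step 0: x=[4.0000 11.0000] v=[0.0000 0.0000]
Step 1: x=[6.0000 9.0000] v=[4.0000 -4.0000]
Step 2: x=[6.0000 9.0000] v=[0.0000 0.0000]
Step 3: x=[4.0000 11.0000] v=[-4.0000 4.0000]
Step 4: x=[4.0000 11.0000] v=[0.0000 0.0000]
Step 5: x=[6.0000 9.0000] v=[4.0000 -4.0000]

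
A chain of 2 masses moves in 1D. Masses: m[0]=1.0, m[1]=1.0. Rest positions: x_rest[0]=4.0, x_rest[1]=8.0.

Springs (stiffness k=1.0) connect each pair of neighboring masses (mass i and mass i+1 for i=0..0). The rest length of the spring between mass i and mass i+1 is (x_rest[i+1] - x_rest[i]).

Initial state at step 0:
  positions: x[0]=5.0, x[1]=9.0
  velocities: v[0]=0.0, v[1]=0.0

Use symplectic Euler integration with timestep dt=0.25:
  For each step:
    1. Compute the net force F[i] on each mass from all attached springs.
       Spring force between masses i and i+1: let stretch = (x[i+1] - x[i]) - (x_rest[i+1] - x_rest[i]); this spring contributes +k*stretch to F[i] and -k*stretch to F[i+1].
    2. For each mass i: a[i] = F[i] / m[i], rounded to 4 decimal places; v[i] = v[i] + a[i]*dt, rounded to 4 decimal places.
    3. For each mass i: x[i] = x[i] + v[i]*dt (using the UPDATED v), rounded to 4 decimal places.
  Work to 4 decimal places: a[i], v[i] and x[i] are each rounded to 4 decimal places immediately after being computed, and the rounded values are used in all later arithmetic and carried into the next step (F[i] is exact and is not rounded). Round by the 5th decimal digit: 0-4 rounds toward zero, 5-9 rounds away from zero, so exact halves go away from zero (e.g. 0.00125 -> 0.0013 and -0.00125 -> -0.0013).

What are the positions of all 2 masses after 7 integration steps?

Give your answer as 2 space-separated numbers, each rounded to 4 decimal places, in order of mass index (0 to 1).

Answer: 5.0000 9.0000

Derivation:
Step 0: x=[5.0000 9.0000] v=[0.0000 0.0000]
Step 1: x=[5.0000 9.0000] v=[0.0000 0.0000]
Step 2: x=[5.0000 9.0000] v=[0.0000 0.0000]
Step 3: x=[5.0000 9.0000] v=[0.0000 0.0000]
Step 4: x=[5.0000 9.0000] v=[0.0000 0.0000]
Step 5: x=[5.0000 9.0000] v=[0.0000 0.0000]
Step 6: x=[5.0000 9.0000] v=[0.0000 0.0000]
Step 7: x=[5.0000 9.0000] v=[0.0000 0.0000]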